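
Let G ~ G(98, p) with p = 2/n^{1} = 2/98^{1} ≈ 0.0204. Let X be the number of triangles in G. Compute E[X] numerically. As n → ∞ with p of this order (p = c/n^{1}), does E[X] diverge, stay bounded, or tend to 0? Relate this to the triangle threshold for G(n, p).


Number of potential triangles: C(98, 3) = 152096.
Each occurs with probability p³ ≈ (0.0204)³ ≈ 8.49986e-06.
By linearity: E[X] = C(98, 3)·p³ ≈ 152096 · 8.49986e-06 ≈ 1.293.
Here α = 1, so p = 2/n is exactly at the triangle threshold p ~ 1/n. Asymptotically E[X] → c³/6 = 2³/6 = 4/3 ≈ 1.333, a bounded constant. In this regime the triangle count is asymptotically Poisson(c³/6).

E[X] ≈ 1.293; in regime p = Θ(1/n^{1}) E[X] stays bounded (at the triangle threshold p ~ 1/n).


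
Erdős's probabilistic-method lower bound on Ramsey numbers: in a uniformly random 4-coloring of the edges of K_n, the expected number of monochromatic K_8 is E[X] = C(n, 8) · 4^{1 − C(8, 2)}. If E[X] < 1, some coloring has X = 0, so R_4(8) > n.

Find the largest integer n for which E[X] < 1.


We need C(n, 8) · 4^{1 − 28} < 1, i.e. C(n, 8) < 4^{28 − 1} = 18014398509481984.
Check values of n near the boundary:
  n = 402: C(402, 8) = 15770615726749950; 15770615726749950 < 18014398509481984? YES
  n = 403: C(403, 8) = 16090020602228430; 16090020602228430 < 18014398509481984? YES
  n = 404: C(404, 8) = 16415071523485570; 16415071523485570 < 18014398509481984? YES
  n = 405: C(405, 8) = 16745853821188050; 16745853821188050 < 18014398509481984? YES
  n = 406: C(406, 8) = 17082453897995850; 17082453897995850 < 18014398509481984? YES
  n = 407: C(407, 8) = 17424959239309050; 17424959239309050 < 18014398509481984? YES
  n = 408: C(408, 8) = 17773458424095231; 17773458424095231 < 18014398509481984? YES
  n = 409: C(409, 8) = 18128041135797879; 18128041135797879 < 18014398509481984? NO
The largest n with C(n, 8) < 18014398509481984 is n = 408 (where E[X] = 17773458424095231/18014398509481984 ≈ 0.987). Hence R_4(8) > 408, i.e. R_4(8) ≥ 409.

Largest n = 408; hence R_4(8) > 408.


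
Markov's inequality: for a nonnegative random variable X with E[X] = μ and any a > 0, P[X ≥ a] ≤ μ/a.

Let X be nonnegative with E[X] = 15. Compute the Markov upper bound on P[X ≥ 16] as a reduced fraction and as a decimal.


μ = E[X] = 15, a = 16.
Markov: P[X ≥ 16] ≤ μ/a = (15)/16 = 15/16.
Numerically: ≈ 0.9375.
(Since a = 16 > μ = 15.0000, the bound 15/16 is < 1 and informative.)

P[X ≥ 16] ≤ 15/16 ≈ 0.9375.


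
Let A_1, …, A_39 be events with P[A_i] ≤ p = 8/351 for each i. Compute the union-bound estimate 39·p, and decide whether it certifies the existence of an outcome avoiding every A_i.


Union bound: P[∪_{i=1}^{39} A_i] ≤ Σ_i P[A_i] ≤ 39·p = 39·(8/351) = 8/9.
Numerically: 8/9 ≈ 0.8889.
Is 8/9 < 1? YES.
Since P[∪ A_i] ≤ 8/9 < 1, the complement has P[∩ A_i^c] ≥ 1 − 8/9 = 1/9 > 0, so some outcome avoids every A_i.

39·p = 8/9 ≈ 0.8889; existence CERTIFIED by the union bound.


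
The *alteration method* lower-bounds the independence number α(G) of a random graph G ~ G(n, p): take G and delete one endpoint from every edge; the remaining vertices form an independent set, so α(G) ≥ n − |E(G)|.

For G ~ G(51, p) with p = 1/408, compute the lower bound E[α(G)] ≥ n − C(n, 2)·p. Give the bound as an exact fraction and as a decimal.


E[|E(G)|] = C(51, 2)·p = 1275 · (1/408) = 25/8.
E[α(G)] ≥ n − E[|E(G)|] = 51 − 25/8 = 383/8.
Numerically: ≈ 47.8750.
(This is only a lower bound; the true E[α(G)] may be larger.)

E[α(G)] ≥ 383/8 ≈ 47.8750.


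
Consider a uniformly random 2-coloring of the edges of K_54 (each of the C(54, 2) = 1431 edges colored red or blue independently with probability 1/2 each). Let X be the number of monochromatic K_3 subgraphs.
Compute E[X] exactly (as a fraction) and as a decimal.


Let X = Σ_S X_S over the C(54, 3) = 24804 subsets S of size 3, where X_S = 1 if the K_3 on S is monochromatic.
For a fixed S, the K_3 on S has C(3, 2) = 3 edges. P[all 3 edges red] = (1/2)^3, and likewise for blue, so P[monochromatic] = 2·(1/2)^3 = 2^{1 − 3} = 1/4.
Summing: E[X] = C(54, 3) · 2^{1 − 3} = 24804 · 1/4 = 6201.
Numerically: E[X] ≈ 6201.00000.

E[X] = C(54,3)·2^(1−C(3,2)) = 6201 ≈ 6201.00000.


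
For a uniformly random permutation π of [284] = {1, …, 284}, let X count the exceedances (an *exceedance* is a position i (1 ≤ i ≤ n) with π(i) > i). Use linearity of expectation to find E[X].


Write X = Σ_{i=1}^{284} X_i, where X_i = 1_{π(i) > i}.
For each fixed i, π(i) is uniform over {1, …, 284} (marginal of a uniform permutation), so P[π(i) > i] = (n − i)/n. Summing: Σ_{i=1}^{284} (n − i)/n = (0 + 1 + … + 283)/284 = 284(284 − 1)/(2·284) = (284 − 1)/2.
Hence E[X] = Σ_{i=1}^{284} (284 − i)/284 = 283/2 ≈ 141.50000.

E[X] = 283/2 = 141.50000.


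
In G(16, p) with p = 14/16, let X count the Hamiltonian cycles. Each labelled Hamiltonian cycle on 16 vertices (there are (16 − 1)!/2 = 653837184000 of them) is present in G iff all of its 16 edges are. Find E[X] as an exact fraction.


K_16 has (16 − 1)!/2 = 653837184000 labelled Hamiltonian cycles.
For each such Hamiltonian cycle H, let X_H = 1 if all 16 edges of H are present in G. Then P[X_H = 1] = p^{16} = (7/8)^{16} = 33232930569601/281474976710656.
By linearity: E[X] = Σ_H E[X_H] = 653837184000 · p^{16} = 653837184000 · 33232930569601/281474976710656 = 21219654042671322112875/274877906944.
Numerically: E[X] ≈ 7.71967e+10.

E[X] = 653837184000 · (7/8)^{16} = 21219654042671322112875/274877906944 ≈ 7.71967e+10.


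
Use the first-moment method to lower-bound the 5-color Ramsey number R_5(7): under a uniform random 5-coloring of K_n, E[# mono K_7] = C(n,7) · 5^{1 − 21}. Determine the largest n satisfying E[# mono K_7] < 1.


We need C(n, 7) · 5^{1 − 21} < 1, i.e. C(n, 7) < 5^{21 − 1} = 95367431640625.
Check values of n near the boundary:
  n = 333: C(333, 7) = 84549532139028; 84549532139028 < 95367431640625? YES
  n = 334: C(334, 7) = 86359460961576; 86359460961576 < 95367431640625? YES
  n = 335: C(335, 7) = 88202498238195; 88202498238195 < 95367431640625? YES
  n = 336: C(336, 7) = 90079147136880; 90079147136880 < 95367431640625? YES
  n = 337: C(337, 7) = 91989916924632; 91989916924632 < 95367431640625? YES
  n = 338: C(338, 7) = 93935323022736; 93935323022736 < 95367431640625? YES
  n = 339: C(339, 7) = 95915887062372; 95915887062372 < 95367431640625? NO
  n = 340: C(340, 7) = 97932136940560; 97932136940560 < 95367431640625? NO
The largest n with C(n, 7) < 95367431640625 is n = 338 (where E[X] = 93935323022736/95367431640625 ≈ 0.9849833). Hence R_5(7) > 338, i.e. R_5(7) ≥ 339.

Largest n = 338; hence R_5(7) > 338.


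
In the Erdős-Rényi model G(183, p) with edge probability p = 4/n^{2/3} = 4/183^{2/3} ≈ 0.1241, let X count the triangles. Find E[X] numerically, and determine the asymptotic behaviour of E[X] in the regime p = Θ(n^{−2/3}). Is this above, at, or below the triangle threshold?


Number of potential triangles: C(183, 3) = 1004731.
Each occurs with probability p³ ≈ (0.1241)³ ≈ 1.9110753e-03.
By linearity: E[X] = C(183, 3)·p³ ≈ 1004731 · 1.9110753e-03 ≈ 1920.11658.
Since α = 2/3 < 1, p = c/n^{2/3} ≫ 1/n is above the triangle threshold p ~ 1/n. Asymptotically E[X] ~ (c³/6)·n^{3(1−α)} = (4³/6)·n^{1} → ∞; triangles are abundant w.h.p.

E[X] ≈ 1920.11658; in regime p = Θ(1/n^{2/3}) E[X] diverges (above the triangle threshold p ~ 1/n).


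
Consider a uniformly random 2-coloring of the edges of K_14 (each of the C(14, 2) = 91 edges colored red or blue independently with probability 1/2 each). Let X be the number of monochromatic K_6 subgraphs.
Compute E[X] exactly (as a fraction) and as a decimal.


Let X = Σ_S X_S over the C(14, 6) = 3003 subsets S of size 6, where X_S = 1 if the K_6 on S is monochromatic.
For a fixed S, the K_6 on S has C(6, 2) = 15 edges. P[all 15 edges red] = (1/2)^15, and likewise for blue, so P[monochromatic] = 2·(1/2)^15 = 2^{1 − 15} = 1/16384.
By linearity of expectation: E[X] = C(14, 6) · 2^{1 − 15} = 3003 · 1/16384 = 3003/16384.
Numerically: E[X] ≈ 0.183289.

E[X] = C(14,6)·2^(1−C(6,2)) = 3003/16384 ≈ 0.183289.


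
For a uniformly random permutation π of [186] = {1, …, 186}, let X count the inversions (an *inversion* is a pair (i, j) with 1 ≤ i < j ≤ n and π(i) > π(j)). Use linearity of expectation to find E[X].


Write X = Σ X_I over the C(186, 2) = 17205 pairs i < j, with X_I the indicator of one inversion.
There are 17205 indicators.
For each fixed pair i < j, the values π(i) and π(j) are two distinct elements of {1, …, 186} in uniformly random order; by symmetry P[π(i) > π(j)] = 1/2.
By linearity: E[X] = 17205 · (1/2) = C(186, 2) · (1/2) = 17205/2 = 17205/2 ≈ 8602.50000.

E[X] = 17205/2 = 8602.50000.


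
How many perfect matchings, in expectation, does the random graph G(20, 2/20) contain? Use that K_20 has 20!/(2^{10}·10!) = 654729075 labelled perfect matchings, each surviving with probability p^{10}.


K_20 has 20!/(2^{10}·10!) = 654729075 labelled perfect matchings.
For each such perfect matching H, let X_H = 1 if all 10 edges of H are present in G. Then P[X_H = 1] = p^{10} = (1/10)^{10} = 1/10000000000.
By linearity of expectation: E[X] = Σ_H E[X_H] = 654729075 · p^{10} = 654729075 · 1/10000000000 = 26189163/400000000.
Numerically: E[X] ≈ 0.065473.

E[X] = 654729075 · (1/10)^{10} = 26189163/400000000 ≈ 0.065473.


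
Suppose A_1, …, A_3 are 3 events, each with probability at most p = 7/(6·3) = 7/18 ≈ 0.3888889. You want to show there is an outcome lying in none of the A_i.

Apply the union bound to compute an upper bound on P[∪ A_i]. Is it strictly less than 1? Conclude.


Union bound: P[∪_{i=1}^{3} A_i] ≤ Σ_i P[A_i] ≤ 3·p = 3·(7/18) = 7/6.
Numerically: 7/6 ≈ 1.1666667.
Is 7/6 < 1? NO.
Since the bound 7/6 is ≥ 1, the union bound is uninformative here; it does NOT by itself certify existence.

3·p = 7/6 ≈ 1.1666667; existence NOT certified by the union bound.


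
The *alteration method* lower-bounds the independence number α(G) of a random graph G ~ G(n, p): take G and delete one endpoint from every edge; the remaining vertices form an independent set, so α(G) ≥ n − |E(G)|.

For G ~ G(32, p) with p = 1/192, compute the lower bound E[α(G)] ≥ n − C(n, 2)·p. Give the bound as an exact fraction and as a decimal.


E[|E(G)|] = C(32, 2)·p = 496 · (1/192) = 31/12.
E[α(G)] ≥ n − E[|E(G)|] = 32 − 31/12 = 353/12.
Numerically: ≈ 29.4167.
(This is only a lower bound; the true E[α(G)] may be larger.)

E[α(G)] ≥ 353/12 ≈ 29.4167.


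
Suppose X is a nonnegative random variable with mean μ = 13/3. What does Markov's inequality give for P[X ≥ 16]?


μ = E[X] = 13/3, a = 16.
Markov: P[X ≥ 16] ≤ μ/a = (13/3)/16 = 13/48.
Numerically: ≈ 0.2708.
(Since a = 16 > μ = 4.3333, the bound 13/48 is < 1 and informative.)

P[X ≥ 16] ≤ 13/48 ≈ 0.2708.


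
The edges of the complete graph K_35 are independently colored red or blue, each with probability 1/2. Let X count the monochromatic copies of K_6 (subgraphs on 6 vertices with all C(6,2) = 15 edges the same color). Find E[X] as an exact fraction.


Let X = Σ_S X_S over the C(35, 6) = 1623160 subsets S of size 6, where X_S = 1 if the K_6 on S is monochromatic.
For a fixed S, the K_6 on S has C(6, 2) = 15 edges. P[all 15 edges red] = (1/2)^15, and likewise for blue, so P[monochromatic] = 2·(1/2)^15 = 2^{1 − 15} = 1/16384.
Summing: E[X] = C(35, 6) · 2^{1 − 15} = 1623160 · 1/16384 = 202895/2048.
Numerically: E[X] ≈ 99.0698.

E[X] = C(35,6)·2^(1−C(6,2)) = 202895/2048 ≈ 99.0698.


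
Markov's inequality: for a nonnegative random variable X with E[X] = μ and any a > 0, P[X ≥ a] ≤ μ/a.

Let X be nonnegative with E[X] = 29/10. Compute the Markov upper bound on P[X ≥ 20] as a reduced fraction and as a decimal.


μ = E[X] = 29/10, a = 20.
Markov: P[X ≥ 20] ≤ μ/a = (29/10)/20 = 29/200.
Numerically: ≈ 0.145000.
(Since a = 20 > μ = 2.900000, the bound 29/200 is < 1 and informative.)

P[X ≥ 20] ≤ 29/200 ≈ 0.145000.


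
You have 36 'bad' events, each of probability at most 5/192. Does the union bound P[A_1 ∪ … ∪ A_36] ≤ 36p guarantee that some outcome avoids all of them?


Union bound: P[∪_{i=1}^{36} A_i] ≤ Σ_i P[A_i] ≤ 36·p = 36·(5/192) = 15/16.
Numerically: 15/16 ≈ 0.9375000.
Is 15/16 < 1? YES.
Since P[∪ A_i] ≤ 15/16 < 1, the complement has P[∩ A_i^c] ≥ 1 − 15/16 = 1/16 > 0, so some outcome avoids every A_i.

36·p = 15/16 ≈ 0.9375000; existence CERTIFIED by the union bound.


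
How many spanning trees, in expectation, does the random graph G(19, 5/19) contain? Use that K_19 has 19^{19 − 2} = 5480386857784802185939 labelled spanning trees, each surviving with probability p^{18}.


K_19 has 19^{19 − 2} = 5480386857784802185939 labelled spanning trees.
For each such spanning tree H, let X_H = 1 if all 18 edges of H are present in G. Then P[X_H = 1] = p^{18} = (5/19)^{18} = 3814697265625/104127350297911241532841.
By linearity: E[X] = Σ_H E[X_H] = 5480386857784802185939 · p^{18} = 5480386857784802185939 · 3814697265625/104127350297911241532841 = 3814697265625/19.
Numerically: E[X] ≈ 2.01e+11.

E[X] = 5480386857784802185939 · (5/19)^{18} = 3814697265625/19 ≈ 2.01e+11.


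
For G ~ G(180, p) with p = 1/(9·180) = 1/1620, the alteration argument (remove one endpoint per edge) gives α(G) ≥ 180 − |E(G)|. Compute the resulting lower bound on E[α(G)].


E[|E(G)|] = C(180, 2)·p = 16110 · (1/1620) = 179/18.
E[α(G)] ≥ n − E[|E(G)|] = 180 − 179/18 = 3061/18.
Numerically: ≈ 170.055556.
(This is only a lower bound; the true E[α(G)] may be larger.)

E[α(G)] ≥ 3061/18 ≈ 170.055556.


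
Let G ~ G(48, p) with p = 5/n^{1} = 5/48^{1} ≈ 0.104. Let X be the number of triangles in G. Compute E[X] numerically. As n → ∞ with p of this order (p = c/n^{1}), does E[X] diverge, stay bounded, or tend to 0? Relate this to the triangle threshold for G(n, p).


Number of potential triangles: C(48, 3) = 17296.
Each occurs with probability p³ ≈ (0.104)³ ≈ 1.13028e-03.
By linearity: E[X] = C(48, 3)·p³ ≈ 17296 · 1.13028e-03 ≈ 19.549.
Here α = 1, so p = 5/n is exactly at the triangle threshold p ~ 1/n. Asymptotically E[X] → c³/6 = 5³/6 = 125/6 ≈ 20.833, a bounded constant. In this regime the triangle count is asymptotically Poisson(c³/6).

E[X] ≈ 19.549; in regime p = Θ(1/n^{1}) E[X] stays bounded (at the triangle threshold p ~ 1/n).


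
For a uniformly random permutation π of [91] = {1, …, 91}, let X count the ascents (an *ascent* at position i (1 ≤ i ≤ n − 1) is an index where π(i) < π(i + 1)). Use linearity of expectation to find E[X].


Write X = Σ X_I over i = 1, …, 90, with X_I the indicator of one ascent.
There are 90 indicators.
For each fixed i, the pair (π(i), π(i+1)) is a uniformly random ordered pair of distinct values from {1, …, 91}; by symmetry P[π(i) < π(i+1)] = 1/2.
By linearity: E[X] = 90 · (1/2) = (91 − 1) · (1/2) = 45 ≈ 45.000.

E[X] = 45 = 45.000.


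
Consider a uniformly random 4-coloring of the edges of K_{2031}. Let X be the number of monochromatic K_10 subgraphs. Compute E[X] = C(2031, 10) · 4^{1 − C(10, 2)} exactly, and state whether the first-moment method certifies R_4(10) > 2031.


E[X] = C(2031, 10) · 4^{1 − 45} = 321883478221675085423322615 · 4^{−44} = 321883478221675085423322615/309485009821345068724781056.
As a reduced fraction: E[X] = 321883478221675085423322615/309485009821345068724781056 ≈ 1.0401.
Is E[X] < 1? NO.
Since E[X] ≥ 1, the first-moment bound is inconclusive at n = 2031; it does NOT by itself certify R_4(10) > 2031.

E[X] = 321883478221675085423322615/309485009821345068724781056 ≈ 1.0401; E[X] ≥ 1; first-moment method inconclusive here.


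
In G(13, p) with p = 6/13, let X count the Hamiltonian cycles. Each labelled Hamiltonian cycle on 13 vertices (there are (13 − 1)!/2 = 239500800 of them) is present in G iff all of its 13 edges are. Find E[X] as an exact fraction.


K_13 has (13 − 1)!/2 = 239500800 labelled Hamiltonian cycles.
For each such Hamiltonian cycle H, let X_H = 1 if all 13 edges of H are present in G. Then P[X_H = 1] = p^{13} = (6/13)^{13} = 13060694016/302875106592253.
By linearity: E[X] = Σ_H E[X_H] = 239500800 · p^{13} = 239500800 · 13060694016/302875106592253 = 3128046665387212800/302875106592253.
Numerically: E[X] ≈ 10328.

E[X] = 239500800 · (6/13)^{13} = 3128046665387212800/302875106592253 ≈ 10328.


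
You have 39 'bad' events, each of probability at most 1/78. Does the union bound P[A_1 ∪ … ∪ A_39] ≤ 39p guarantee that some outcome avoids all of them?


Union bound: P[∪_{i=1}^{39} A_i] ≤ Σ_i P[A_i] ≤ 39·p = 39·(1/78) = 1/2.
Numerically: 1/2 ≈ 0.5000.
Is 1/2 < 1? YES.
Since P[∪ A_i] ≤ 1/2 < 1, the complement has P[∩ A_i^c] ≥ 1 − 1/2 = 1/2 > 0, so some outcome avoids every A_i.

39·p = 1/2 ≈ 0.5000; existence CERTIFIED by the union bound.


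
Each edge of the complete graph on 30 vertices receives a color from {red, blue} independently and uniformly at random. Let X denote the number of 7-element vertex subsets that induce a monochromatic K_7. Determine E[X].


Let X = Σ_S X_S over the C(30, 7) = 2035800 subsets S of size 7, where X_S = 1 if the K_7 on S is monochromatic.
For a fixed S, the K_7 on S has C(7, 2) = 21 edges. P[all 21 edges red] = (1/2)^21, and likewise for blue, so P[monochromatic] = 2·(1/2)^21 = 2^{1 − 21} = 1/1048576.
Summing: E[X] = C(30, 7) · 2^{1 − 21} = 2035800 · 1/1048576 = 254475/131072.
Numerically: E[X] ≈ 1.941490.

E[X] = C(30,7)·2^(1−C(7,2)) = 254475/131072 ≈ 1.941490.


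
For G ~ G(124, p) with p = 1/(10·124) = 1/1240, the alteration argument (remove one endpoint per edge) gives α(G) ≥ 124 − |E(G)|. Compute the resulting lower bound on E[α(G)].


E[|E(G)|] = C(124, 2)·p = 7626 · (1/1240) = 123/20.
E[α(G)] ≥ n − E[|E(G)|] = 124 − 123/20 = 2357/20.
Numerically: ≈ 117.8500.
(This is only a lower bound; the true E[α(G)] may be larger.)

E[α(G)] ≥ 2357/20 ≈ 117.8500.


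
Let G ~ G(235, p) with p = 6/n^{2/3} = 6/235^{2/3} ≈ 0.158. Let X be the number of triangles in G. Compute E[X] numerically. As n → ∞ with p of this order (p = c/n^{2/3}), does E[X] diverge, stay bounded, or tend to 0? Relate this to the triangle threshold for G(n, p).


Number of potential triangles: C(235, 3) = 2135445.
Each occurs with probability p³ ≈ (0.158)³ ≈ 3.91127e-03.
By linearity: E[X] = C(235, 3)·p³ ≈ 2135445 · 3.91127e-03 ≈ 8352.306.
Since α = 2/3 < 1, p = c/n^{2/3} ≫ 1/n is above the triangle threshold p ~ 1/n. Asymptotically E[X] ~ (c³/6)·n^{3(1−α)} = (6³/6)·n^{1} → ∞; triangles are abundant w.h.p.

E[X] ≈ 8352.306; in regime p = Θ(1/n^{2/3}) E[X] diverges (above the triangle threshold p ~ 1/n).


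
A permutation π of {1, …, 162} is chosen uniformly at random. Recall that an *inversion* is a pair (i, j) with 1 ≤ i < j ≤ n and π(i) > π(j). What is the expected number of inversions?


Write X = Σ X_I over the C(162, 2) = 13041 pairs i < j, with X_I the indicator of one inversion.
There are 13041 indicators.
For each fixed pair i < j, the values π(i) and π(j) are two distinct elements of {1, …, 162} in uniformly random order; by symmetry P[π(i) > π(j)] = 1/2.
By linearity: E[X] = 13041 · (1/2) = C(162, 2) · (1/2) = 13041/2 = 13041/2 ≈ 6520.5000.

E[X] = 13041/2 = 6520.5000.


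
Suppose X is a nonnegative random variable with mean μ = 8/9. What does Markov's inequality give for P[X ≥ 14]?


μ = E[X] = 8/9, a = 14.
Markov: P[X ≥ 14] ≤ μ/a = (8/9)/14 = 4/63.
Numerically: ≈ 0.063492.
(Since a = 14 > μ = 0.888889, the bound 4/63 is < 1 and informative.)

P[X ≥ 14] ≤ 4/63 ≈ 0.063492.


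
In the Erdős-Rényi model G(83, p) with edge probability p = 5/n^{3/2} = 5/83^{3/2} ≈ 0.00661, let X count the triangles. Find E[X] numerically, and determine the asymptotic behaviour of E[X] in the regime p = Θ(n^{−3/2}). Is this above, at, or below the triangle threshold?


Number of potential triangles: C(83, 3) = 91881.
Each occurs with probability p³ ≈ (0.00661)³ ≈ 2.89107e-07.
By linearity: E[X] = C(83, 3)·p³ ≈ 91881 · 2.89107e-07 ≈ 0.027.
Since α = 3/2 > 1, p = c/n^{3/2} = o(1/n) is below the triangle threshold p ~ 1/n. Asymptotically E[X] ~ (c³/6)·n^{3(1−α)} = (5³/6)·n^{-1.5} → 0, so by Markov's inequality G has no triangles w.h.p.

E[X] ≈ 0.027; in regime p = Θ(1/n^{3/2}) E[X] tends to 0 (below the triangle threshold p ~ 1/n).


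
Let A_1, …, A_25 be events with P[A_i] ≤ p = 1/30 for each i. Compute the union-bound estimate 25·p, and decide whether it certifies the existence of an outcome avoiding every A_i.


Union bound: P[∪_{i=1}^{25} A_i] ≤ Σ_i P[A_i] ≤ 25·p = 25·(1/30) = 5/6.
Numerically: 5/6 ≈ 0.833.
Is 5/6 < 1? YES.
Since P[∪ A_i] ≤ 5/6 < 1, the complement has P[∩ A_i^c] ≥ 1 − 5/6 = 1/6 > 0, so some outcome avoids every A_i.

25·p = 5/6 ≈ 0.833; existence CERTIFIED by the union bound.


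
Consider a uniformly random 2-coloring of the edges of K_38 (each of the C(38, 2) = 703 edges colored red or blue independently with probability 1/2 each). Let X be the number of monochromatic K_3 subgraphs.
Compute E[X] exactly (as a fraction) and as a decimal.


Let X = Σ_S X_S over the C(38, 3) = 8436 subsets S of size 3, where X_S = 1 if the K_3 on S is monochromatic.
For a fixed S, the K_3 on S has C(3, 2) = 3 edges. P[all 3 edges red] = (1/2)^3, and likewise for blue, so P[monochromatic] = 2·(1/2)^3 = 2^{1 − 3} = 1/4.
By linearity of expectation: E[X] = C(38, 3) · 2^{1 − 3} = 8436 · 1/4 = 2109.
Numerically: E[X] ≈ 2109.000.

E[X] = C(38,3)·2^(1−C(3,2)) = 2109 ≈ 2109.000.


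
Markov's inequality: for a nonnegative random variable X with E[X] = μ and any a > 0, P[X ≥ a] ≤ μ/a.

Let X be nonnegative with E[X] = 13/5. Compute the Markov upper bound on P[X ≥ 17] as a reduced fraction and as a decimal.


μ = E[X] = 13/5, a = 17.
Markov: P[X ≥ 17] ≤ μ/a = (13/5)/17 = 13/85.
Numerically: ≈ 0.152941.
(Since a = 17 > μ = 2.600000, the bound 13/85 is < 1 and informative.)

P[X ≥ 17] ≤ 13/85 ≈ 0.152941.


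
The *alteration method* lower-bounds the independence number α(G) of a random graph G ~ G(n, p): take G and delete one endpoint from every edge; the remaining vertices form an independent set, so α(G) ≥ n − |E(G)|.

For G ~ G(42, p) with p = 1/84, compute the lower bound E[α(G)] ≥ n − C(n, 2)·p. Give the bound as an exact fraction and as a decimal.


E[|E(G)|] = C(42, 2)·p = 861 · (1/84) = 41/4.
E[α(G)] ≥ n − E[|E(G)|] = 42 − 41/4 = 127/4.
Numerically: ≈ 31.75000.
(This is only a lower bound; the true E[α(G)] may be larger.)

E[α(G)] ≥ 127/4 ≈ 31.75000.


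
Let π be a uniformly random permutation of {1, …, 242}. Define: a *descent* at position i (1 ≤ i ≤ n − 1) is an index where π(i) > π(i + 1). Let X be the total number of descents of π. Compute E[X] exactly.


Write X = Σ X_I over i = 1, …, 241, with X_I the indicator of one descent.
There are 241 indicators.
For each fixed i, the pair (π(i), π(i+1)) is a uniformly random ordered pair of distinct values from {1, …, 242}; by symmetry P[π(i) > π(i+1)] = 1/2.
By linearity: E[X] = 241 · (1/2) = (242 − 1) · (1/2) = 241/2 ≈ 120.500.

E[X] = 241/2 = 120.500.


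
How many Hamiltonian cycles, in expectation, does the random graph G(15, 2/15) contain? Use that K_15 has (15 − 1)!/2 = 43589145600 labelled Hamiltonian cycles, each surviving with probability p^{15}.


K_15 has (15 − 1)!/2 = 43589145600 labelled Hamiltonian cycles.
For each such Hamiltonian cycle H, let X_H = 1 if all 15 edges of H are present in G. Then P[X_H = 1] = p^{15} = (2/15)^{15} = 32768/437893890380859375.
By linearity: E[X] = Σ_H E[X_H] = 43589145600 · p^{15} = 43589145600 · 32768/437893890380859375 = 235115905024/72081298828125.
Numerically: E[X] ≈ 0.00326.

E[X] = 43589145600 · (2/15)^{15} = 235115905024/72081298828125 ≈ 0.00326.


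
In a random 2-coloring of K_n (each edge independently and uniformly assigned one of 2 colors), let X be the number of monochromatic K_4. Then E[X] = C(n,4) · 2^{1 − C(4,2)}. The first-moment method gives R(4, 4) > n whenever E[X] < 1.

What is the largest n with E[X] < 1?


We need C(n, 4) · 2^{1 − 6} < 1, i.e. C(n, 4) < 2^{6 − 1} = 32.
Check values of n near the boundary:
  n = 4: C(4, 4) = 1; 1 < 32? YES
  n = 5: C(5, 4) = 5; 5 < 32? YES
  n = 6: C(6, 4) = 15; 15 < 32? YES
  n = 7: C(7, 4) = 35; 35 < 32? NO
  n = 8: C(8, 4) = 70; 70 < 32? NO
  n = 9: C(9, 4) = 126; 126 < 32? NO
The largest n with C(n, 4) < 32 is n = 6 (where E[X] = 15/32 ≈ 0.4688). Hence R(4, 4) > 6, i.e. R(4, 4) ≥ 7.

Largest n = 6; hence R(4, 4) > 6.


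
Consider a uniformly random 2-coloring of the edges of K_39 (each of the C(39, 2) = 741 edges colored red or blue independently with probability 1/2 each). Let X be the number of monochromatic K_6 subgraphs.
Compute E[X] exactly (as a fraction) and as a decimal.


Let X = Σ_S X_S over the C(39, 6) = 3262623 subsets S of size 6, where X_S = 1 if the K_6 on S is monochromatic.
For a fixed S, the K_6 on S has C(6, 2) = 15 edges. P[all 15 edges red] = (1/2)^15, and likewise for blue, so P[monochromatic] = 2·(1/2)^15 = 2^{1 − 15} = 1/16384.
By linearity of expectation: E[X] = C(39, 6) · 2^{1 − 15} = 3262623 · 1/16384 = 3262623/16384.
Numerically: E[X] ≈ 199.1347.

E[X] = C(39,6)·2^(1−C(6,2)) = 3262623/16384 ≈ 199.1347.


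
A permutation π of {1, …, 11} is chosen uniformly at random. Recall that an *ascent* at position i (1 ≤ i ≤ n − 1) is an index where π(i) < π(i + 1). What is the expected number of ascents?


Write X = Σ X_I over i = 1, …, 10, with X_I the indicator of one ascent.
There are 10 indicators.
For each fixed i, the pair (π(i), π(i+1)) is a uniformly random ordered pair of distinct values from {1, …, 11}; by symmetry P[π(i) < π(i+1)] = 1/2.
By linearity: E[X] = 10 · (1/2) = (11 − 1) · (1/2) = 5 ≈ 5.000000.

E[X] = 5 = 5.000000.


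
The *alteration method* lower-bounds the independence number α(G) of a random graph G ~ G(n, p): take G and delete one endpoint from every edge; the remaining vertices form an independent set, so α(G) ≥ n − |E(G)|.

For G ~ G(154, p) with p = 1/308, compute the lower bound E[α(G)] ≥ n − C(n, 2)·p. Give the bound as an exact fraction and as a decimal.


E[|E(G)|] = C(154, 2)·p = 11781 · (1/308) = 153/4.
E[α(G)] ≥ n − E[|E(G)|] = 154 − 153/4 = 463/4.
Numerically: ≈ 115.7500.
(This is only a lower bound; the true E[α(G)] may be larger.)

E[α(G)] ≥ 463/4 ≈ 115.7500.


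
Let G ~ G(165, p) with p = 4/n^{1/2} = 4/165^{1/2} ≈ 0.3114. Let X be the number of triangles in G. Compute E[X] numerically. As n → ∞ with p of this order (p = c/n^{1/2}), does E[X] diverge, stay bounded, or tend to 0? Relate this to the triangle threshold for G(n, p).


Number of potential triangles: C(165, 3) = 735130.
Each occurs with probability p³ ≈ (0.3114)³ ≈ 3.01963227e-02.
By linearity: E[X] = C(165, 3)·p³ ≈ 735130 · 3.01963227e-02 ≈ 22198.222694.
Since α = 1/2 < 1, p = c/n^{1/2} ≫ 1/n is above the triangle threshold p ~ 1/n. Asymptotically E[X] ~ (c³/6)·n^{3(1−α)} = (4³/6)·n^{1.5} → ∞; triangles are abundant w.h.p.

E[X] ≈ 22198.222694; in regime p = Θ(1/n^{1/2}) E[X] diverges (above the triangle threshold p ~ 1/n).


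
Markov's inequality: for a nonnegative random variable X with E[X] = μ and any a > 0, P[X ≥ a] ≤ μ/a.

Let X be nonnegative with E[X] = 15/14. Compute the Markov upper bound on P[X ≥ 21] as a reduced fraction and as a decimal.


μ = E[X] = 15/14, a = 21.
Markov: P[X ≥ 21] ≤ μ/a = (15/14)/21 = 5/98.
Numerically: ≈ 0.0510.
(Since a = 21 > μ = 1.0714, the bound 5/98 is < 1 and informative.)

P[X ≥ 21] ≤ 5/98 ≈ 0.0510.


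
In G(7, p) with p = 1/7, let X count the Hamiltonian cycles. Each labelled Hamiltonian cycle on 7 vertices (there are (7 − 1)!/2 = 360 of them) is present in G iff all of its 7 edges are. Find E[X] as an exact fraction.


K_7 has (7 − 1)!/2 = 360 labelled Hamiltonian cycles.
For each such Hamiltonian cycle H, let X_H = 1 if all 7 edges of H are present in G. Then P[X_H = 1] = p^{7} = (1/7)^{7} = 1/823543.
By linearity: E[X] = Σ_H E[X_H] = 360 · p^{7} = 360 · 1/823543 = 360/823543.
Numerically: E[X] ≈ 0.000437.

E[X] = 360 · (1/7)^{7} = 360/823543 ≈ 0.000437.


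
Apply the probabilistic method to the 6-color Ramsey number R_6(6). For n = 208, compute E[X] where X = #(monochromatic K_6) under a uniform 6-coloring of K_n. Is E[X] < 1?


E[X] = C(208, 6) · 6^{1 − 15} = 104579959848 · 6^{−14} = 104579959848/78364164096.
As a reduced fraction: E[X] = 4357498327/3265173504 ≈ 1.335.
Is E[X] < 1? NO.
Since E[X] ≥ 1, the first-moment bound is inconclusive at n = 208; it does NOT by itself certify R_6(6) > 208.

E[X] = 4357498327/3265173504 ≈ 1.335; E[X] ≥ 1; first-moment method inconclusive here.


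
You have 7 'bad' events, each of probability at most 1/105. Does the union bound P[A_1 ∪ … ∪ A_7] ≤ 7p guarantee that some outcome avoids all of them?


Union bound: P[∪_{i=1}^{7} A_i] ≤ Σ_i P[A_i] ≤ 7·p = 7·(1/105) = 1/15.
Numerically: 1/15 ≈ 0.0666667.
Is 1/15 < 1? YES.
Since P[∪ A_i] ≤ 1/15 < 1, the complement has P[∩ A_i^c] ≥ 1 − 1/15 = 14/15 > 0, so some outcome avoids every A_i.

7·p = 1/15 ≈ 0.0666667; existence CERTIFIED by the union bound.


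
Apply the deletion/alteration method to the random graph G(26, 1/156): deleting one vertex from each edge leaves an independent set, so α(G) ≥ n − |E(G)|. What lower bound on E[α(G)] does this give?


E[|E(G)|] = C(26, 2)·p = 325 · (1/156) = 25/12.
E[α(G)] ≥ n − E[|E(G)|] = 26 − 25/12 = 287/12.
Numerically: ≈ 23.91667.
(This is only a lower bound; the true E[α(G)] may be larger.)

E[α(G)] ≥ 287/12 ≈ 23.91667.


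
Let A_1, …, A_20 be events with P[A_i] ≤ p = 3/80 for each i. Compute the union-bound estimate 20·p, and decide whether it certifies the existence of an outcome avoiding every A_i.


Union bound: P[∪_{i=1}^{20} A_i] ≤ Σ_i P[A_i] ≤ 20·p = 20·(3/80) = 3/4.
Numerically: 3/4 ≈ 0.75000.
Is 3/4 < 1? YES.
Since P[∪ A_i] ≤ 3/4 < 1, the complement has P[∩ A_i^c] ≥ 1 − 3/4 = 1/4 > 0, so some outcome avoids every A_i.

20·p = 3/4 ≈ 0.75000; existence CERTIFIED by the union bound.


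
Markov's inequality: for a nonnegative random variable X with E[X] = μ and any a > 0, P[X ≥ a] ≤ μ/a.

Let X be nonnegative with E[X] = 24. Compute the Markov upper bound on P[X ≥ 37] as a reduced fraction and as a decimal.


μ = E[X] = 24, a = 37.
Markov: P[X ≥ 37] ≤ μ/a = (24)/37 = 24/37.
Numerically: ≈ 0.648649.
(Since a = 37 > μ = 24.000000, the bound 24/37 is < 1 and informative.)

P[X ≥ 37] ≤ 24/37 ≈ 0.648649.


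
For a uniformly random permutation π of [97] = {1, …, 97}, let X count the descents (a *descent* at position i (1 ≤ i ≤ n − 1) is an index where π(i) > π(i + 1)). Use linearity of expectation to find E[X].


Write X = Σ X_I over i = 1, …, 96, with X_I the indicator of one descent.
There are 96 indicators.
For each fixed i, the pair (π(i), π(i+1)) is a uniformly random ordered pair of distinct values from {1, …, 97}; by symmetry P[π(i) > π(i+1)] = 1/2.
By linearity: E[X] = 96 · (1/2) = (97 − 1) · (1/2) = 48 ≈ 48.000.

E[X] = 48 = 48.000.


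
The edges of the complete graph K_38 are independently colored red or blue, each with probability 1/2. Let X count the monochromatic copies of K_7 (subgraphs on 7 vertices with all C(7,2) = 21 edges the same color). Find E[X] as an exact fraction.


Let X = Σ_S X_S over the C(38, 7) = 12620256 subsets S of size 7, where X_S = 1 if the K_7 on S is monochromatic.
For a fixed S, the K_7 on S has C(7, 2) = 21 edges. P[all 21 edges red] = (1/2)^21, and likewise for blue, so P[monochromatic] = 2·(1/2)^21 = 2^{1 − 21} = 1/1048576.
By linearity: E[X] = C(38, 7) · 2^{1 − 21} = 12620256 · 1/1048576 = 394383/32768.
Numerically: E[X] ≈ 12.036.

E[X] = C(38,7)·2^(1−C(7,2)) = 394383/32768 ≈ 12.036.


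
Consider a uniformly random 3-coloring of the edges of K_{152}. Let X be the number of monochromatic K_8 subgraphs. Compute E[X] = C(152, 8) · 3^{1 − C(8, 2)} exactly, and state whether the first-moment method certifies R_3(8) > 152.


E[X] = C(152, 8) · 3^{1 − 28} = 5859727868575 · 3^{−27} = 5859727868575/7625597484987.
As a reduced fraction: E[X] = 5859727868575/7625597484987 ≈ 0.768429.
Is E[X] < 1? YES.
Since E[X] < 1, there exists a 3-coloring of K_{152} with no monochromatic K_8; hence R_3(8) > 152.

E[X] = 5859727868575/7625597484987 ≈ 0.768429; E[X] < 1, so R_3(8) > 152.


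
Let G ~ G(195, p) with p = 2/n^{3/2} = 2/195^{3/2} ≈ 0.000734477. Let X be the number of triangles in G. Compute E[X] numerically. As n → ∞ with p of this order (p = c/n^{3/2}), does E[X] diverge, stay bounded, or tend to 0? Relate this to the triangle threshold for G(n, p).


Number of potential triangles: C(195, 3) = 1216865.
Each occurs with probability p³ ≈ (0.000734477)³ ≈ 3.96218031e-10.
By linearity: E[X] = C(195, 3)·p³ ≈ 1216865 · 3.96218031e-10 ≈ 0.000482.
Since α = 3/2 > 1, p = c/n^{3/2} = o(1/n) is below the triangle threshold p ~ 1/n. Asymptotically E[X] ~ (c³/6)·n^{3(1−α)} = (2³/6)·n^{-1.5} → 0, so by Markov's inequality G has no triangles w.h.p.

E[X] ≈ 0.000482; in regime p = Θ(1/n^{3/2}) E[X] tends to 0 (below the triangle threshold p ~ 1/n).


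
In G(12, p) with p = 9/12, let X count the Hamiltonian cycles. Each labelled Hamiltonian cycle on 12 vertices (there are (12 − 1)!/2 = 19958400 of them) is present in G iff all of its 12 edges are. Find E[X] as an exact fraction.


K_12 has (12 − 1)!/2 = 19958400 labelled Hamiltonian cycles.
For each such Hamiltonian cycle H, let X_H = 1 if all 12 edges of H are present in G. Then P[X_H = 1] = p^{12} = (3/4)^{12} = 531441/16777216.
By linearity: E[X] = Σ_H E[X_H] = 19958400 · p^{12} = 19958400 · 531441/16777216 = 82864937925/131072.
Numerically: E[X] ≈ 6.322e+05.

E[X] = 19958400 · (3/4)^{12} = 82864937925/131072 ≈ 6.322e+05.


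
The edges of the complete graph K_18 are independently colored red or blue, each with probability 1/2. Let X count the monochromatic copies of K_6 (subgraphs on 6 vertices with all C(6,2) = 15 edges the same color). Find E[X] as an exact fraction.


Let X = Σ_S X_S over the C(18, 6) = 18564 subsets S of size 6, where X_S = 1 if the K_6 on S is monochromatic.
For a fixed S, the K_6 on S has C(6, 2) = 15 edges. P[all 15 edges red] = (1/2)^15, and likewise for blue, so P[monochromatic] = 2·(1/2)^15 = 2^{1 − 15} = 1/16384.
By linearity: E[X] = C(18, 6) · 2^{1 − 15} = 18564 · 1/16384 = 4641/4096.
Numerically: E[X] ≈ 1.133057.

E[X] = C(18,6)·2^(1−C(6,2)) = 4641/4096 ≈ 1.133057.


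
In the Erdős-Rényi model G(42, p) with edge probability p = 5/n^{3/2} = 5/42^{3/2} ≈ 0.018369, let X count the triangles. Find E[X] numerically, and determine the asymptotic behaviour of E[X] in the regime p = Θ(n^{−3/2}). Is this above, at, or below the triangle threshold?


Number of potential triangles: C(42, 3) = 11480.
Each occurs with probability p³ ≈ (0.018369)³ ≈ 6.1985228e-06.
By linearity: E[X] = C(42, 3)·p³ ≈ 11480 · 6.1985228e-06 ≈ 0.07116.
Since α = 3/2 > 1, p = c/n^{3/2} = o(1/n) is below the triangle threshold p ~ 1/n. Asymptotically E[X] ~ (c³/6)·n^{3(1−α)} = (5³/6)·n^{-1.5} → 0, so by Markov's inequality G has no triangles w.h.p.

E[X] ≈ 0.07116; in regime p = Θ(1/n^{3/2}) E[X] tends to 0 (below the triangle threshold p ~ 1/n).


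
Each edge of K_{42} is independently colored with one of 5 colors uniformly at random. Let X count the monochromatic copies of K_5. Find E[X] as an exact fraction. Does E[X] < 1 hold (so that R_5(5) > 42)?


E[X] = C(42, 5) · 5^{1 − 10} = 850668 · 5^{−9} = 850668/1953125.
As a reduced fraction: E[X] = 850668/1953125 ≈ 0.436.
Is E[X] < 1? YES.
Since E[X] < 1, there exists a 5-coloring of K_{42} with no monochromatic K_5; hence R_5(5) > 42.

E[X] = 850668/1953125 ≈ 0.436; E[X] < 1, so R_5(5) > 42.


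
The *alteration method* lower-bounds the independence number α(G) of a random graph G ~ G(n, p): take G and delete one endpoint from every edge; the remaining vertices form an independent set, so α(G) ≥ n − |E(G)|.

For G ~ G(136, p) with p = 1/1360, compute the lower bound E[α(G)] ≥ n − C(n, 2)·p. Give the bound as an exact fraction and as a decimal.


E[|E(G)|] = C(136, 2)·p = 9180 · (1/1360) = 27/4.
E[α(G)] ≥ n − E[|E(G)|] = 136 − 27/4 = 517/4.
Numerically: ≈ 129.250000.
(This is only a lower bound; the true E[α(G)] may be larger.)

E[α(G)] ≥ 517/4 ≈ 129.250000.


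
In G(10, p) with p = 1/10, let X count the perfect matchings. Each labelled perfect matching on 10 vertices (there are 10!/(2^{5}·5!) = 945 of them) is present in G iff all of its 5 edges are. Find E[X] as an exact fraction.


K_10 has 10!/(2^{5}·5!) = 945 labelled perfect matchings.
For each such perfect matching H, let X_H = 1 if all 5 edges of H are present in G. Then P[X_H = 1] = p^{5} = (1/10)^{5} = 1/100000.
By linearity of expectation: E[X] = Σ_H E[X_H] = 945 · p^{5} = 945 · 1/100000 = 189/20000.
Numerically: E[X] ≈ 0.00945.

E[X] = 945 · (1/10)^{5} = 189/20000 ≈ 0.00945.


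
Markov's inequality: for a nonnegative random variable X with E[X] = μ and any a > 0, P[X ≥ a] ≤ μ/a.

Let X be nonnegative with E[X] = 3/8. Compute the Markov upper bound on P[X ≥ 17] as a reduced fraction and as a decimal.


μ = E[X] = 3/8, a = 17.
Markov: P[X ≥ 17] ≤ μ/a = (3/8)/17 = 3/136.
Numerically: ≈ 0.022059.
(Since a = 17 > μ = 0.375000, the bound 3/136 is < 1 and informative.)

P[X ≥ 17] ≤ 3/136 ≈ 0.022059.


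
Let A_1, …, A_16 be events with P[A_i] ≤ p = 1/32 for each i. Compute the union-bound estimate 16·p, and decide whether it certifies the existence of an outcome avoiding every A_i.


Union bound: P[∪_{i=1}^{16} A_i] ≤ Σ_i P[A_i] ≤ 16·p = 16·(1/32) = 1/2.
Numerically: 1/2 ≈ 0.500000.
Is 1/2 < 1? YES.
Since P[∪ A_i] ≤ 1/2 < 1, the complement has P[∩ A_i^c] ≥ 1 − 1/2 = 1/2 > 0, so some outcome avoids every A_i.

16·p = 1/2 ≈ 0.500000; existence CERTIFIED by the union bound.


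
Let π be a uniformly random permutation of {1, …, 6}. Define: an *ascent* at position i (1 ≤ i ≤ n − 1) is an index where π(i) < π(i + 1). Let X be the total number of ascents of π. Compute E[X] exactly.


Write X = Σ X_I over i = 1, …, 5, with X_I the indicator of one ascent.
There are 5 indicators.
For each fixed i, the pair (π(i), π(i+1)) is a uniformly random ordered pair of distinct values from {1, …, 6}; by symmetry P[π(i) < π(i+1)] = 1/2.
By linearity: E[X] = 5 · (1/2) = (6 − 1) · (1/2) = 5/2 ≈ 2.500000.

E[X] = 5/2 = 2.500000.


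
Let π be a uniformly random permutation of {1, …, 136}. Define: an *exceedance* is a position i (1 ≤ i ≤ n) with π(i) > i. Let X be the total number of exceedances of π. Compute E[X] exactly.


Write X = Σ_{i=1}^{136} X_i, where X_i = 1_{π(i) > i}.
For each fixed i, π(i) is uniform over {1, …, 136} (marginal of a uniform permutation), so P[π(i) > i] = (n − i)/n. Summing: Σ_{i=1}^{136} (n − i)/n = (0 + 1 + … + 135)/136 = 136(136 − 1)/(2·136) = (136 − 1)/2.
Hence E[X] = Σ_{i=1}^{136} (136 − i)/136 = 135/2 ≈ 67.50000.

E[X] = 135/2 = 67.50000.


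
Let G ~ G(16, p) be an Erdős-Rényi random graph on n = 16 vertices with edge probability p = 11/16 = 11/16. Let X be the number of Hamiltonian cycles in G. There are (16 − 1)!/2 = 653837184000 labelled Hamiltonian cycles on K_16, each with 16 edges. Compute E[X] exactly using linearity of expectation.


K_16 has (16 − 1)!/2 = 653837184000 labelled Hamiltonian cycles.
For each such Hamiltonian cycle H, let X_H = 1 if all 16 edges of H are present in G. Then P[X_H = 1] = p^{16} = (11/16)^{16} = 45949729863572161/18446744073709551616.
Summing the indicators: E[X] = Σ_H E[X_H] = 653837184000 · p^{16} = 653837184000 · 45949729863572161/18446744073709551616 = 29339494120662818290072875/18014398509481984.
Numerically: E[X] ≈ 1.629e+09.

E[X] = 653837184000 · (11/16)^{16} = 29339494120662818290072875/18014398509481984 ≈ 1.629e+09.
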